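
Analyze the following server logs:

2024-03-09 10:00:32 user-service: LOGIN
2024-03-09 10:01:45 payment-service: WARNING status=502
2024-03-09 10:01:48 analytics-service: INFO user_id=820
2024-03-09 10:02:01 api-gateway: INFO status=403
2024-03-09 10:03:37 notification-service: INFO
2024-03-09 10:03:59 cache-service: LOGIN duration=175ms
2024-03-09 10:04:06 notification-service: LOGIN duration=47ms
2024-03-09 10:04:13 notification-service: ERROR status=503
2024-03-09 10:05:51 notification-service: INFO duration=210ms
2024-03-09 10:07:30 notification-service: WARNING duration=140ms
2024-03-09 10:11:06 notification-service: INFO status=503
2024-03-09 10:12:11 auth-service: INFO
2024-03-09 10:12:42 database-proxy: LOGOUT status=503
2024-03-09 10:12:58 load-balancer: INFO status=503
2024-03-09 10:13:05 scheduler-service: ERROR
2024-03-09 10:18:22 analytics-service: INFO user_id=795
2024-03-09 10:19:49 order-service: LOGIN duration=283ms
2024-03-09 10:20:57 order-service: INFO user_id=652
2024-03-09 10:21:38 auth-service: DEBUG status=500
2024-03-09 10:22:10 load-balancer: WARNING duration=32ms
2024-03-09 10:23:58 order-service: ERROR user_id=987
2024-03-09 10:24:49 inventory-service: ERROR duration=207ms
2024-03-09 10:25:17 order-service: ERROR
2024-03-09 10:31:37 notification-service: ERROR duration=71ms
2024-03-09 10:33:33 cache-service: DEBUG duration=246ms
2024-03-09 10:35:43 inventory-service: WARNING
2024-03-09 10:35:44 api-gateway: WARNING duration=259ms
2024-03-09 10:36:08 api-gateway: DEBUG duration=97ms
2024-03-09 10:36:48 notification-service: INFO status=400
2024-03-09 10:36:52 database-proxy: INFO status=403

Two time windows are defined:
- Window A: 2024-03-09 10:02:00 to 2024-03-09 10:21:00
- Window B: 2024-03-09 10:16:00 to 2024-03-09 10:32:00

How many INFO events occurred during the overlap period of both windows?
2

To find overlap events:

1. Window A: 2024-03-09 10:02:00 to 2024-03-09 10:21:00
2. Window B: 2024-03-09 10:16:00 to 2024-03-09 10:32:00
3. Overlap period: 2024-03-09 10:16:00 to 2024-03-09 10:21:00
4. Count INFO events in overlap: 2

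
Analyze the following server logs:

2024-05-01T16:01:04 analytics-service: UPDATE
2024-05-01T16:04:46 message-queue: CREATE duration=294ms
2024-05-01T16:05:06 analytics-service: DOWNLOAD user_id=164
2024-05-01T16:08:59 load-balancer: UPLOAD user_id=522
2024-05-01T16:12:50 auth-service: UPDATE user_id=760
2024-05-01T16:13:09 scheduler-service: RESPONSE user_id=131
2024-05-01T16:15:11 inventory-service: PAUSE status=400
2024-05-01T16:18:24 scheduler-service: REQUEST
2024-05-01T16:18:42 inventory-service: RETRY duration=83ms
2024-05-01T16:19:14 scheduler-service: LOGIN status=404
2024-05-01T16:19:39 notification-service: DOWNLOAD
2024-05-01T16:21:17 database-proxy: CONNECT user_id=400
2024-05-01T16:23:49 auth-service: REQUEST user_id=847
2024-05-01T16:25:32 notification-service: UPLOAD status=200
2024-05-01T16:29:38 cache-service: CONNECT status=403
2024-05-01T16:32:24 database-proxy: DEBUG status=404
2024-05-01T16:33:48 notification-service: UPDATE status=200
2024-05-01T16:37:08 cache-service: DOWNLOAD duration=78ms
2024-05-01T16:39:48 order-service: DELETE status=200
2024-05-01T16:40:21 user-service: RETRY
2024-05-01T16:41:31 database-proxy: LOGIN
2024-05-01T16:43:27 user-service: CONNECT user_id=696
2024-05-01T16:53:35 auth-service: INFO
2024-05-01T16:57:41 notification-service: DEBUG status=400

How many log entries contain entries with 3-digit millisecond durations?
1

To find matching entries:

1. Pattern to match: entries with 3-digit millisecond durations
2. Scan each log entry for the pattern
3. Count matches: 1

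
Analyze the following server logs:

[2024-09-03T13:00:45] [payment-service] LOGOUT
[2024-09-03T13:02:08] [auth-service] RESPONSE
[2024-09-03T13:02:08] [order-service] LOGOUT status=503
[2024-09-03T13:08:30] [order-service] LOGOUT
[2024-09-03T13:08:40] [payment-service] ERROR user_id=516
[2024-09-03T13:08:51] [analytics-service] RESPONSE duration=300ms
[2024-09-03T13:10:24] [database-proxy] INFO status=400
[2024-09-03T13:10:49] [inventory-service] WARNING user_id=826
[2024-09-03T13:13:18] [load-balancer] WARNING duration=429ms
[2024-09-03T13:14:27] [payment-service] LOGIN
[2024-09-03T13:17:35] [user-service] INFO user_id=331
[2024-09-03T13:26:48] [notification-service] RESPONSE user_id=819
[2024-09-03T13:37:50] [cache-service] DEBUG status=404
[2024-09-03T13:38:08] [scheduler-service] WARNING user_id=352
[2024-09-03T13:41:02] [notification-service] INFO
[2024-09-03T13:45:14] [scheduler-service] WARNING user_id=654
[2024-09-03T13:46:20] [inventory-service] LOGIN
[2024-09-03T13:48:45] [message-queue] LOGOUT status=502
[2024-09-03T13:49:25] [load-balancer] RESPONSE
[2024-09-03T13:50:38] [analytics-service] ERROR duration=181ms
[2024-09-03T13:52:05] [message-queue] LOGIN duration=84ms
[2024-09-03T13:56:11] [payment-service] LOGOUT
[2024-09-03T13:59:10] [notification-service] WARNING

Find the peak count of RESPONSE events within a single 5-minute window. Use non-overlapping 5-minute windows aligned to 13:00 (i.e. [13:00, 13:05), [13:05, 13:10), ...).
1

To find the burst window:

1. Divide the log period into non-overlapping 5-minute windows starting at 13:00
2. Count RESPONSE events in each window
3. Find the window with maximum count
4. Maximum events in a window: 1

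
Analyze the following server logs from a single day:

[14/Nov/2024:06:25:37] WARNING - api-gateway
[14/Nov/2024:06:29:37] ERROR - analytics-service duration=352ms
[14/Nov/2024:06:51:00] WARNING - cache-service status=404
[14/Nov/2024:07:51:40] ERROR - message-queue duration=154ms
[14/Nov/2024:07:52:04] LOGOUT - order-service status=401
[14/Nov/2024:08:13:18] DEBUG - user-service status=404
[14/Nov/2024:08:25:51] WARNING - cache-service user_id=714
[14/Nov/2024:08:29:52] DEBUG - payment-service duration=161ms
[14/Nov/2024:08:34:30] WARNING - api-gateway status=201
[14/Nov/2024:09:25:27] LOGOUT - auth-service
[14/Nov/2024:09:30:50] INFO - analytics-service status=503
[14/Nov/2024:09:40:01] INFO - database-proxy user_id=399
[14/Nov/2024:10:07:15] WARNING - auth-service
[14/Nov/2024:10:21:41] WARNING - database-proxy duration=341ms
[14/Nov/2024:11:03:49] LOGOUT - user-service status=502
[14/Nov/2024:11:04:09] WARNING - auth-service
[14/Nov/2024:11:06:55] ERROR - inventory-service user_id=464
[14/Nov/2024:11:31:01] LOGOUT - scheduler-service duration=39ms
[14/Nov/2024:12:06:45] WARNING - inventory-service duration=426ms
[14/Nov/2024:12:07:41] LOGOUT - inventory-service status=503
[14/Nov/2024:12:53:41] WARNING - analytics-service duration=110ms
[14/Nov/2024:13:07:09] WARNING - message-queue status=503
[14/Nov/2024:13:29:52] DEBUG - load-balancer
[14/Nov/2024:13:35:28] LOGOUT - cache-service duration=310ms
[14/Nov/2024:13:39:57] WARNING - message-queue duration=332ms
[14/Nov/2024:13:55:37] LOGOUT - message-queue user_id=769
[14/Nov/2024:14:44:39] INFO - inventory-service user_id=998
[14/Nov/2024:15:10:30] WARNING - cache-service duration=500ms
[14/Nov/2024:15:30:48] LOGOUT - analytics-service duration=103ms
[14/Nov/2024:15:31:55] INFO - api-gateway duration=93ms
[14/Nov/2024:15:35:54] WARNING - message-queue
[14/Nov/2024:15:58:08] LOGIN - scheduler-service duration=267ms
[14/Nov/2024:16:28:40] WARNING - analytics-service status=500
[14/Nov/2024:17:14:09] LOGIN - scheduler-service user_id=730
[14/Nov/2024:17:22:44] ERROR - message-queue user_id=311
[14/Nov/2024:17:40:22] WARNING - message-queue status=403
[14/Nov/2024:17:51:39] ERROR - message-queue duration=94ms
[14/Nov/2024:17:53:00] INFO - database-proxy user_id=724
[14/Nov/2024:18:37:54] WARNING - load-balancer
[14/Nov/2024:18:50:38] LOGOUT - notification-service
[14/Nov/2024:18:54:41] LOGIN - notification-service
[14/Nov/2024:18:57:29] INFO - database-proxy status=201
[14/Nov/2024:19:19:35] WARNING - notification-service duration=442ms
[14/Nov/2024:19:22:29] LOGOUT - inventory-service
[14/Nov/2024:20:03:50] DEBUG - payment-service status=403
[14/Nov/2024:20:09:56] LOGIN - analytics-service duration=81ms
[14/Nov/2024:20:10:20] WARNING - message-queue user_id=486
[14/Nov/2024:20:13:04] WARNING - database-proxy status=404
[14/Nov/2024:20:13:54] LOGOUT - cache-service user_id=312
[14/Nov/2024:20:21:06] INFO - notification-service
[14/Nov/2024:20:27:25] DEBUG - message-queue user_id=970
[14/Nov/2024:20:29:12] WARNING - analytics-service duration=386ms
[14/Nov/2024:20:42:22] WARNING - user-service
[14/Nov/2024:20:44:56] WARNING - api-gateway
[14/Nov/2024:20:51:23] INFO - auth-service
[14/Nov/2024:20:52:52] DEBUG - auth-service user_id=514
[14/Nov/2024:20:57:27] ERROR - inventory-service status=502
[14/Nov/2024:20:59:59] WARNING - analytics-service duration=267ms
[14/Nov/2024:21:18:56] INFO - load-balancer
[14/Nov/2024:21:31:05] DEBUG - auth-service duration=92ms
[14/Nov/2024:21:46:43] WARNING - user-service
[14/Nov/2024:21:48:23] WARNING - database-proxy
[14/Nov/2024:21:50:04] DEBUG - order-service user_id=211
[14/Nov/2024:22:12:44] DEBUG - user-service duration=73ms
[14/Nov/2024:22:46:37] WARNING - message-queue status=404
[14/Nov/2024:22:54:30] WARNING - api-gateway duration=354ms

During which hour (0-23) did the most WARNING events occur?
20

To find the peak hour:

1. Group all WARNING events by hour
2. Count events in each hour
3. Find hour with maximum count
4. Peak hour: 20 (with 6 events)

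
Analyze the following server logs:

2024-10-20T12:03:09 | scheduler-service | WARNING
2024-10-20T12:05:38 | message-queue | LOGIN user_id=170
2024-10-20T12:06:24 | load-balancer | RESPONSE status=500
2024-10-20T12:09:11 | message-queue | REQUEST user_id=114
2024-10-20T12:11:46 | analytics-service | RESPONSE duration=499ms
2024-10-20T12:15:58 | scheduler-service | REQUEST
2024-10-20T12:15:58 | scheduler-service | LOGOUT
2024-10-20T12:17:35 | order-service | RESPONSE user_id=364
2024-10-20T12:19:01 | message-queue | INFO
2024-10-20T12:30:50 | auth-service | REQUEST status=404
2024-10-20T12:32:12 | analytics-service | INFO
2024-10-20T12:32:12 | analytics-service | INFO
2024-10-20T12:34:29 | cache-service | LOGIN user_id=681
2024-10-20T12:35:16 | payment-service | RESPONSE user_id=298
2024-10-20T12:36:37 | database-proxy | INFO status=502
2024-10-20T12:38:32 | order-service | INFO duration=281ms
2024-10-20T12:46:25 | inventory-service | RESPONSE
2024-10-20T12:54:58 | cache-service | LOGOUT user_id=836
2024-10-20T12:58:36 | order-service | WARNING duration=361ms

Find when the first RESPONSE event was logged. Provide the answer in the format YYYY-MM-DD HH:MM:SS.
2024-10-20 12:06:24

To find the first event:

1. Filter for all RESPONSE events
2. Sort by timestamp
3. Select the first one
4. Timestamp: 2024-10-20 12:06:24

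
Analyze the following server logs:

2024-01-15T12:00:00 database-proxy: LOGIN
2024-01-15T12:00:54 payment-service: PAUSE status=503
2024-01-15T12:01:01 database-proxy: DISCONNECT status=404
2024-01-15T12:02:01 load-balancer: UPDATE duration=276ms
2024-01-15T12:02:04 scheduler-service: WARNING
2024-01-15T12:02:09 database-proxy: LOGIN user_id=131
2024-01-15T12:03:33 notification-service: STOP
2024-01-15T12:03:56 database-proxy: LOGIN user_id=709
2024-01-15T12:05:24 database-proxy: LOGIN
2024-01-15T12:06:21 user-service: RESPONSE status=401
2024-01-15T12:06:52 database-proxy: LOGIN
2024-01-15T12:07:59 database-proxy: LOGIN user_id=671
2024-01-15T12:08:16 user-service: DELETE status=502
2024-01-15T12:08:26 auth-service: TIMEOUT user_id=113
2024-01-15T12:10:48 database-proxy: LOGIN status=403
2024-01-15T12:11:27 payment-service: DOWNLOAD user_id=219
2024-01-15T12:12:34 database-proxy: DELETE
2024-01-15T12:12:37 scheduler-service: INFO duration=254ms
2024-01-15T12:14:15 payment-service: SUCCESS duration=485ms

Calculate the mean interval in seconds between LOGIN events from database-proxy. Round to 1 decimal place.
108.0

To calculate average interval:

1. Find all LOGIN events for database-proxy in order
2. Calculate time gaps between consecutive events
3. Compute mean of gaps: 648 / 6 = 108.0 seconds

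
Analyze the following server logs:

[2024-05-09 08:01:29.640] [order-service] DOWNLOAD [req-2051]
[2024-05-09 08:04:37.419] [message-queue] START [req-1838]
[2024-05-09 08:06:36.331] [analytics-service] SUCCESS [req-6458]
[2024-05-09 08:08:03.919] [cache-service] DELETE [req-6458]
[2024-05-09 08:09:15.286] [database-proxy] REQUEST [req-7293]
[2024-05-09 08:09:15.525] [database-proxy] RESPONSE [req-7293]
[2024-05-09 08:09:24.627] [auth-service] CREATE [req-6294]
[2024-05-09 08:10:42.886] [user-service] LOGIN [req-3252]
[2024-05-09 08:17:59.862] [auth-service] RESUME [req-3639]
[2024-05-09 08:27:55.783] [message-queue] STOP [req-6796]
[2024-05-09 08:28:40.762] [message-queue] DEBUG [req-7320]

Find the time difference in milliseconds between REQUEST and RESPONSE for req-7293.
239

To calculate latency:

1. Find REQUEST with id req-7293: 2024-05-09 08:09:15.286
2. Find RESPONSE with id req-7293: 2024-05-09 08:09:15.525
3. Latency: 2024-05-09 08:09:15.525 - 2024-05-09 08:09:15.286 = 239ms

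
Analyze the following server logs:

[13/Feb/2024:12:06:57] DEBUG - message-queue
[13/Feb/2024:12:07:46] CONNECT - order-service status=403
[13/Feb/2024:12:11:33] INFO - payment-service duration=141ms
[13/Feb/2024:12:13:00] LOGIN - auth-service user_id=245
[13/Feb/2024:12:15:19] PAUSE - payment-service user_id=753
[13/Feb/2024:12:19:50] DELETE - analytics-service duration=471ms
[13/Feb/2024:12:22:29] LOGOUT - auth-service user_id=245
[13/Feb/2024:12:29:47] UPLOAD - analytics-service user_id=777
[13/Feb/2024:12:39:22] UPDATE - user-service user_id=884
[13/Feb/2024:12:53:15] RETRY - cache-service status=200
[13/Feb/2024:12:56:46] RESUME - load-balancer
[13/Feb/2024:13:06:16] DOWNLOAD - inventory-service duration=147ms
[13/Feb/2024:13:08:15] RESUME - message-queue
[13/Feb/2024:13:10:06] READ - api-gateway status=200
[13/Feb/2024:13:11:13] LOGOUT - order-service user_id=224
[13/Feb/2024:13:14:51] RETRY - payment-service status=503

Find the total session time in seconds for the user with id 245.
569

To calculate session duration:

1. Find LOGIN event for user_id=245: 13/Feb/2024:12:13:00
2. Find LOGOUT event for user_id=245: 13/Feb/2024:12:22:29
3. Session duration: 13/Feb/2024:12:22:29 - 13/Feb/2024:12:13:00 = 569 seconds (9 minutes)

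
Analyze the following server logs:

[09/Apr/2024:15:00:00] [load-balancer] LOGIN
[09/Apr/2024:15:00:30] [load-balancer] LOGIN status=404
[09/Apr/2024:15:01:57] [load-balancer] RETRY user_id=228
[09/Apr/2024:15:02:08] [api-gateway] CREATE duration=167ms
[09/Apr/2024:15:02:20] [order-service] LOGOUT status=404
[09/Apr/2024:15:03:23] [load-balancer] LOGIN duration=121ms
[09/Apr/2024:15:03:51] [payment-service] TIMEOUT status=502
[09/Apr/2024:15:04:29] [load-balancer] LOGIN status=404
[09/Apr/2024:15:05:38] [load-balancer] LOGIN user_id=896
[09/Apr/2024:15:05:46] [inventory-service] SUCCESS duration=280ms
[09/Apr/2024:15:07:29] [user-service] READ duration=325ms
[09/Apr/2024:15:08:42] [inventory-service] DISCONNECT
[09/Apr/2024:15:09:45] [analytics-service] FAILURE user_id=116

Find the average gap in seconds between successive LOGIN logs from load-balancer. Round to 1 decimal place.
84.5

To calculate average interval:

1. Find all LOGIN events for load-balancer in order
2. Calculate time gaps between consecutive events
3. Compute mean of gaps: 338 / 4 = 84.5 seconds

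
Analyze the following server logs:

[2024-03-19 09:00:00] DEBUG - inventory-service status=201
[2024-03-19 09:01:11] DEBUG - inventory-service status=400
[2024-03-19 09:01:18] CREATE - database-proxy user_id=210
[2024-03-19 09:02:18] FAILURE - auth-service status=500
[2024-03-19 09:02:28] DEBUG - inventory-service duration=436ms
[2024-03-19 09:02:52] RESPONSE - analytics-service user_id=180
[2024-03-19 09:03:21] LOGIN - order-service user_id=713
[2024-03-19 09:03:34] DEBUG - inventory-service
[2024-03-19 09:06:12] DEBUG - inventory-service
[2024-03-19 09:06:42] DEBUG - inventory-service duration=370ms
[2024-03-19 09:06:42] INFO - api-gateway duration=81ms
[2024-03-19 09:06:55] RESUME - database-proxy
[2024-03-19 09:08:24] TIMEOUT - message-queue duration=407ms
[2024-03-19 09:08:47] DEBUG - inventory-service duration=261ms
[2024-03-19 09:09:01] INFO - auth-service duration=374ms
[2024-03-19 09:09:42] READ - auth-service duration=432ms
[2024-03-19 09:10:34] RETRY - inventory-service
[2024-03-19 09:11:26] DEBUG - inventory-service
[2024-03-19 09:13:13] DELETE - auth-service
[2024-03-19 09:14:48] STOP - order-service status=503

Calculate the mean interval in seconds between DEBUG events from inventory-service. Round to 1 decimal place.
98.0

To calculate average interval:

1. Find all DEBUG events for inventory-service in order
2. Calculate time gaps between consecutive events
3. Compute mean of gaps: 686 / 7 = 98.0 seconds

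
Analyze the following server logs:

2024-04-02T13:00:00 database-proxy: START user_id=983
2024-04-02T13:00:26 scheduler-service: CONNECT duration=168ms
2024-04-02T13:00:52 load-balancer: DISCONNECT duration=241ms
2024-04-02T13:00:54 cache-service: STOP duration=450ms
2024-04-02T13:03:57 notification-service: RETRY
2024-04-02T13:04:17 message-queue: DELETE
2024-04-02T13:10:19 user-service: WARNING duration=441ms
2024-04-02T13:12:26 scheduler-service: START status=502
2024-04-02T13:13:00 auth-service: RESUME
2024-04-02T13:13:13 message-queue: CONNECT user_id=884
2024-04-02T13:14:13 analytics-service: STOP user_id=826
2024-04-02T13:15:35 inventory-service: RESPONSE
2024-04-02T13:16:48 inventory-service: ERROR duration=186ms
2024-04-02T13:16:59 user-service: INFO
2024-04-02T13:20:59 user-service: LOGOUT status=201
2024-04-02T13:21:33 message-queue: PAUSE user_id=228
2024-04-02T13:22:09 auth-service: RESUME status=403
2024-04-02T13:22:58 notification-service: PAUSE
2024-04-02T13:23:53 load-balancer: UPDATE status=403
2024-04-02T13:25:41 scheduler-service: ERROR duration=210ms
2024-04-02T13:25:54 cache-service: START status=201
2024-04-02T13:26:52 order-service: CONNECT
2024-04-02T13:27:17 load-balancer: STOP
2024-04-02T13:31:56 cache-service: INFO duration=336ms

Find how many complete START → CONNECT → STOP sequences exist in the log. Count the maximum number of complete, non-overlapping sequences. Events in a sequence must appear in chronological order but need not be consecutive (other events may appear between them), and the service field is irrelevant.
3

To count sequences:

1. Look for pattern: START → CONNECT → STOP
2. Greedily scan the log in chronological order, matching each sequence element in turn (ignoring service)
3. Each time the full pattern completes, increment the count and restart matching from the next event
4. Complete non-overlapping sequences found: 3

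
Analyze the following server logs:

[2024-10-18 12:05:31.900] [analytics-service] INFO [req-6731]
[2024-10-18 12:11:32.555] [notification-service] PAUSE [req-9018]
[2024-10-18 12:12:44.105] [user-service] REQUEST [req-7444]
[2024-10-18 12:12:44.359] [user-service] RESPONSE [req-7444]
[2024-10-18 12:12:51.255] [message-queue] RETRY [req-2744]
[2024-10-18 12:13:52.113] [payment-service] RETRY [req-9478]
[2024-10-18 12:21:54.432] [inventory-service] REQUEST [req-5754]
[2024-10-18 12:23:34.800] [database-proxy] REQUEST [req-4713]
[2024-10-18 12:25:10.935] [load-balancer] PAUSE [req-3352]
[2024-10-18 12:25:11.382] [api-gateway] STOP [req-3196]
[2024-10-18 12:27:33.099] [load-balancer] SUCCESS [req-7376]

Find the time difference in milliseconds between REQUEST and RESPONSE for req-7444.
254

To calculate latency:

1. Find REQUEST with id req-7444: 2024-10-18 12:12:44.105
2. Find RESPONSE with id req-7444: 2024-10-18 12:12:44.359
3. Latency: 2024-10-18 12:12:44.359 - 2024-10-18 12:12:44.105 = 254ms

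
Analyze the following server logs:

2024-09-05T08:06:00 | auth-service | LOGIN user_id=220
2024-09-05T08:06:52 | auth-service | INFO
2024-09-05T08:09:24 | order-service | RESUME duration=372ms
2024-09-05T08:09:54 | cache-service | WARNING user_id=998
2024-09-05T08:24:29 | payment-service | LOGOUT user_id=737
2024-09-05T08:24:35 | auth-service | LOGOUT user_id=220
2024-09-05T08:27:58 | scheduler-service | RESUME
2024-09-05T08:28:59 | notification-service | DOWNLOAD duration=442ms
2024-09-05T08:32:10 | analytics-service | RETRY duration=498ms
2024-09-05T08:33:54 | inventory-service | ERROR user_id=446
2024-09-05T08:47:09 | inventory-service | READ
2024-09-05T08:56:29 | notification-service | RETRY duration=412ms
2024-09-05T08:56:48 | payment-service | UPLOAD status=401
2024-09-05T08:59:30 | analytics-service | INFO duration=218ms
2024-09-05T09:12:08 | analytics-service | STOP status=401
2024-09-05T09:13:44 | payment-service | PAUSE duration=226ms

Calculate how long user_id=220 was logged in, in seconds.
1115

To calculate session duration:

1. Find LOGIN event for user_id=220: 2024-09-05T08:06:00
2. Find LOGOUT event for user_id=220: 2024-09-05T08:24:35
3. Session duration: 2024-09-05T08:24:35 - 2024-09-05T08:06:00 = 1115 seconds (18 minutes)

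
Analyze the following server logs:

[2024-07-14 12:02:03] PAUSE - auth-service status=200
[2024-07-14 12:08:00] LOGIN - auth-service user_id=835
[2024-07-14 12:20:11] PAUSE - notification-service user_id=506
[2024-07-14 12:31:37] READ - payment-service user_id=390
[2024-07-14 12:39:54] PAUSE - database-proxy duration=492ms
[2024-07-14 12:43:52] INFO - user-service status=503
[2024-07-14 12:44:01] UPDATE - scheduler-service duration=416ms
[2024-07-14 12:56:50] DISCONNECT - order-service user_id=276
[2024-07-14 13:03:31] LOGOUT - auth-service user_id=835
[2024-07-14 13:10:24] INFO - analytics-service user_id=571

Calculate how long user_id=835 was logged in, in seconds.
3331

To calculate session duration:

1. Find LOGIN event for user_id=835: 2024-07-14 12:08:00
2. Find LOGOUT event for user_id=835: 2024-07-14 13:03:31
3. Session duration: 2024-07-14 13:03:31 - 2024-07-14 12:08:00 = 3331 seconds (55 minutes)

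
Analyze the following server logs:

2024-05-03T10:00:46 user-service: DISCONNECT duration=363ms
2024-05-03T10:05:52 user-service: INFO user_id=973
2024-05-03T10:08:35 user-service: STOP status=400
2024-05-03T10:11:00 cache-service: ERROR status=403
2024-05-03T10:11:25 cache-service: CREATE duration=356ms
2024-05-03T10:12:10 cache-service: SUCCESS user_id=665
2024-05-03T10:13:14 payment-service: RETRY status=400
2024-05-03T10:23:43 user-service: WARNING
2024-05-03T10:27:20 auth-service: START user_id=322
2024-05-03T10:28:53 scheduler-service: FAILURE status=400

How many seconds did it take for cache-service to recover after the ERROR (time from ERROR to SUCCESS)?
70

To calculate recovery time:

1. Find ERROR event for cache-service: 2024-05-03T10:11:00
2. Find next SUCCESS event for cache-service: 2024-05-03T10:12:10
3. Recovery time: 2024-05-03T10:12:10 - 2024-05-03T10:11:00 = 70 seconds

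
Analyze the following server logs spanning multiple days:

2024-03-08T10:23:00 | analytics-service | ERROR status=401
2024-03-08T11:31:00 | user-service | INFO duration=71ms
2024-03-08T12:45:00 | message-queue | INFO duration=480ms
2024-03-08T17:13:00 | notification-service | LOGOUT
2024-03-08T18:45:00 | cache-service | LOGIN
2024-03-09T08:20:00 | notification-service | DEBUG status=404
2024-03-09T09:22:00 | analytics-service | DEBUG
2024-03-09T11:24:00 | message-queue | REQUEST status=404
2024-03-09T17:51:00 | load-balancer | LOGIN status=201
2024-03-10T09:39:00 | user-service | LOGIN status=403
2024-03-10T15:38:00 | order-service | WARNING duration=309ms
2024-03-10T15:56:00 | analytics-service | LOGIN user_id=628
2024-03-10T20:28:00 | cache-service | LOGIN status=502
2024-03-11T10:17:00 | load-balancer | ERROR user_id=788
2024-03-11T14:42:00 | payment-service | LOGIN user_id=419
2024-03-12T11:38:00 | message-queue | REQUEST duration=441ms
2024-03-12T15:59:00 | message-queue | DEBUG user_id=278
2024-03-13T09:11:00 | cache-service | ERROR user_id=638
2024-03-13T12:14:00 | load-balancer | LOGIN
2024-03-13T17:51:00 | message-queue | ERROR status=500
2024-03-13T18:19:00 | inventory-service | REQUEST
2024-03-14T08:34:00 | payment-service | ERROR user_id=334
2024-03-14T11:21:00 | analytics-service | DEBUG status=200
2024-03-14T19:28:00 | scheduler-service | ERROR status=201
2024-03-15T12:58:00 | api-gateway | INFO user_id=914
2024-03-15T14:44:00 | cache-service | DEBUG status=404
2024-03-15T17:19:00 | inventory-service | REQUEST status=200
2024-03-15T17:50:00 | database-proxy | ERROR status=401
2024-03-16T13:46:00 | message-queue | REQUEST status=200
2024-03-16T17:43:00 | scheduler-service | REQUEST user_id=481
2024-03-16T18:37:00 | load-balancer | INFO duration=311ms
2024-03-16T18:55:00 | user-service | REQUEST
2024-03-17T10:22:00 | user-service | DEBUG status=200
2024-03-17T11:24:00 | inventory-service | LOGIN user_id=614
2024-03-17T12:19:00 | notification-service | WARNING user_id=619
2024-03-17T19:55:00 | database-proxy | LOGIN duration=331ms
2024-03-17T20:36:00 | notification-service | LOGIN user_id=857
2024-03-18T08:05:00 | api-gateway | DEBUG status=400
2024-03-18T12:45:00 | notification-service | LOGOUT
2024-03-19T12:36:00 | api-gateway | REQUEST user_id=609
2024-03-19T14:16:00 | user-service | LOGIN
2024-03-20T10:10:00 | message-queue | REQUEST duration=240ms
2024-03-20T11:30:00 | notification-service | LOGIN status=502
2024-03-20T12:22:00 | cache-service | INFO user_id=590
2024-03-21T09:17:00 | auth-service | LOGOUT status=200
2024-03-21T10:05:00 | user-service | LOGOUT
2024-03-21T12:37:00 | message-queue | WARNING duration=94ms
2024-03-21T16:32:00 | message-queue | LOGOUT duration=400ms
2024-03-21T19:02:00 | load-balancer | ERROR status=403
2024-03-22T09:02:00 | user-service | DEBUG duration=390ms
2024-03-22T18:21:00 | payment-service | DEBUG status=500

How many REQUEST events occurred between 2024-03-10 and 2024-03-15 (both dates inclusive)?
3

To filter by date range:

1. Date range: 2024-03-10 through 2024-03-15, both dates inclusive
2. Filter for REQUEST events whose date falls in this range
3. Count matching events: 3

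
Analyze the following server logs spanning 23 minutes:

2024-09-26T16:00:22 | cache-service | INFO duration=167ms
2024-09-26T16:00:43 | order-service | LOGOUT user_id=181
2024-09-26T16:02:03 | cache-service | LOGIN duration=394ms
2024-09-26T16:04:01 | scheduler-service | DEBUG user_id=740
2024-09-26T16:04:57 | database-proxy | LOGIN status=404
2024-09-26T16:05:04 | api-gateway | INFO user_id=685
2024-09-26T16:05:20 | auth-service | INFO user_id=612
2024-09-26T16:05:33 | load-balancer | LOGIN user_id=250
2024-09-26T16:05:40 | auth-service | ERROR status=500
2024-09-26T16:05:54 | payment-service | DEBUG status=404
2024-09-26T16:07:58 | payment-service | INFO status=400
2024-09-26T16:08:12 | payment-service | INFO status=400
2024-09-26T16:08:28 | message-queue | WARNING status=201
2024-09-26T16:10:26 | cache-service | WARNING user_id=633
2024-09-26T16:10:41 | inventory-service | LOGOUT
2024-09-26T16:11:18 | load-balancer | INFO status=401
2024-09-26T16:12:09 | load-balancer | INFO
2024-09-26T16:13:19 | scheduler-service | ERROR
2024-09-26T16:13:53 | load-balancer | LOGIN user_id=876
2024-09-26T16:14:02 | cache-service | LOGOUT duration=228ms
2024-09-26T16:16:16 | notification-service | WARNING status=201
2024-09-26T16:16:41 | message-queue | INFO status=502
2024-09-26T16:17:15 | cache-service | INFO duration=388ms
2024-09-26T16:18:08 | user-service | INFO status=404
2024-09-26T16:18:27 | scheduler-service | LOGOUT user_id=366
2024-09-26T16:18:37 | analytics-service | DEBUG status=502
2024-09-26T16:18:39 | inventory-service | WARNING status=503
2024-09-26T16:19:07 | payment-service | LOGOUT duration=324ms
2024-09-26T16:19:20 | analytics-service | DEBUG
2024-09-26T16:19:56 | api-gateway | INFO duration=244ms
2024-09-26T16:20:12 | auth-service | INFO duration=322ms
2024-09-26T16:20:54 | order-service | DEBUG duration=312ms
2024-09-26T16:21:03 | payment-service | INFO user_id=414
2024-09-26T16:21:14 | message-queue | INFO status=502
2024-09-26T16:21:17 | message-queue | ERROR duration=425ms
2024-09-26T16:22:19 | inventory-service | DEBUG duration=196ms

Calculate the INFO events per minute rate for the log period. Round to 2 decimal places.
0.61

To calculate the rate:

1. Count total INFO events: 14
2. Total time period: 23 minutes
3. Rate = 14 / 23 = 0.61 events per minute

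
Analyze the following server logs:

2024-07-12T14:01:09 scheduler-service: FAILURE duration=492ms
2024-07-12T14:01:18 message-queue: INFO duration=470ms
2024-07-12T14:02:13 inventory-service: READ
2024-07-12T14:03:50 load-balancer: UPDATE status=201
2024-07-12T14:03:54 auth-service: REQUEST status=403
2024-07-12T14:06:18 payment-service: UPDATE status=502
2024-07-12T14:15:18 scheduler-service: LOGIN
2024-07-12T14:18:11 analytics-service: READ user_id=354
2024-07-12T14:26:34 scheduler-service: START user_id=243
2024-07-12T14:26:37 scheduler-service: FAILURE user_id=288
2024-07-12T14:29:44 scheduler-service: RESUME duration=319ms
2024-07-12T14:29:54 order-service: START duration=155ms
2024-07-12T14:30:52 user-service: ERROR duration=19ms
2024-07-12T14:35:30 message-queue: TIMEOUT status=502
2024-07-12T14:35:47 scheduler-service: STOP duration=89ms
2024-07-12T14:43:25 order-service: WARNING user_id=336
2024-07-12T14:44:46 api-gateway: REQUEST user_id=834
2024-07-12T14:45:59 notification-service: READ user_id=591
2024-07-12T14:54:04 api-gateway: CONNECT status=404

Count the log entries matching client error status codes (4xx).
2

To find matching entries:

1. Pattern to match: client error status codes (4xx)
2. Scan each log entry for the pattern
3. Count matches: 2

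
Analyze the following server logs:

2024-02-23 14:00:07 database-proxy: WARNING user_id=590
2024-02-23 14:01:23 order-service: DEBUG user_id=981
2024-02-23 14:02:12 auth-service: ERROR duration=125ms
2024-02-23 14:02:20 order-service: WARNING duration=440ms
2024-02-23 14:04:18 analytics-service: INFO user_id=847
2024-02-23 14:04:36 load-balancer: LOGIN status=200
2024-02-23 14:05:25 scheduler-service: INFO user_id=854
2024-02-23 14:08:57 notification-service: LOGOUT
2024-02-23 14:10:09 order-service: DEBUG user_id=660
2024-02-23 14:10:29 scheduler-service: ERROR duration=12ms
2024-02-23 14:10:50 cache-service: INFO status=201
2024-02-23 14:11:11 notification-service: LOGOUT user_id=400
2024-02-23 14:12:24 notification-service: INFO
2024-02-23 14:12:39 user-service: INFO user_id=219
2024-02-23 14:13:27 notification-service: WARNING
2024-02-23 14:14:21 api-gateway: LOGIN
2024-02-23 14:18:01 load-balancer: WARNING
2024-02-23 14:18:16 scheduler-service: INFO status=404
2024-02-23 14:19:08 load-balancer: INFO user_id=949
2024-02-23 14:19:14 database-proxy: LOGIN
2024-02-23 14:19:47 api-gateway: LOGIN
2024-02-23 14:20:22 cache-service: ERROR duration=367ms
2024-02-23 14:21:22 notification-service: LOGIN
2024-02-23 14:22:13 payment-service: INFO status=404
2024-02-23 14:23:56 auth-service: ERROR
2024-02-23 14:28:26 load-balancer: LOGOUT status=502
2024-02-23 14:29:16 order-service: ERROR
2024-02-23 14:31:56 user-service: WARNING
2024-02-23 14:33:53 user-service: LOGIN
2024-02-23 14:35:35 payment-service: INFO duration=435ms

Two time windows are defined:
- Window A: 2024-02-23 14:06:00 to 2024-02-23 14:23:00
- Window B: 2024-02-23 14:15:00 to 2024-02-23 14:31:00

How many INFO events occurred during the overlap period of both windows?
3

To find overlap events:

1. Window A: 2024-02-23 14:06:00 to 2024-02-23 14:23:00
2. Window B: 2024-02-23 14:15:00 to 2024-02-23 14:31:00
3. Overlap period: 2024-02-23 14:15:00 to 2024-02-23 14:23:00
4. Count INFO events in overlap: 3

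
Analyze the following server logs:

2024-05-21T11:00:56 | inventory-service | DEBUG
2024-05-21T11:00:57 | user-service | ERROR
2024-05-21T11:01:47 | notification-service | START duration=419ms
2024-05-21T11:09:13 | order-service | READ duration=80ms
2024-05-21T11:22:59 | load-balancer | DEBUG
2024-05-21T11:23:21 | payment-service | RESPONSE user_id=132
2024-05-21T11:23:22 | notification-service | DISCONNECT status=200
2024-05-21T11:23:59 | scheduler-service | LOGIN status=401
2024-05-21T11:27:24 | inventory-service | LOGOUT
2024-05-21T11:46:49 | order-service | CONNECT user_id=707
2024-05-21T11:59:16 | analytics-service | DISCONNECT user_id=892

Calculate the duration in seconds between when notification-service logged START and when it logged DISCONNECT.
1295

To find the time between events:

1. Locate the first START event for notification-service: 2024-05-21T11:01:47
2. Locate the first DISCONNECT event for notification-service: 2024-05-21T11:23:22
3. Calculate the difference: 2024-05-21T11:23:22 - 2024-05-21T11:01:47 = 1295 seconds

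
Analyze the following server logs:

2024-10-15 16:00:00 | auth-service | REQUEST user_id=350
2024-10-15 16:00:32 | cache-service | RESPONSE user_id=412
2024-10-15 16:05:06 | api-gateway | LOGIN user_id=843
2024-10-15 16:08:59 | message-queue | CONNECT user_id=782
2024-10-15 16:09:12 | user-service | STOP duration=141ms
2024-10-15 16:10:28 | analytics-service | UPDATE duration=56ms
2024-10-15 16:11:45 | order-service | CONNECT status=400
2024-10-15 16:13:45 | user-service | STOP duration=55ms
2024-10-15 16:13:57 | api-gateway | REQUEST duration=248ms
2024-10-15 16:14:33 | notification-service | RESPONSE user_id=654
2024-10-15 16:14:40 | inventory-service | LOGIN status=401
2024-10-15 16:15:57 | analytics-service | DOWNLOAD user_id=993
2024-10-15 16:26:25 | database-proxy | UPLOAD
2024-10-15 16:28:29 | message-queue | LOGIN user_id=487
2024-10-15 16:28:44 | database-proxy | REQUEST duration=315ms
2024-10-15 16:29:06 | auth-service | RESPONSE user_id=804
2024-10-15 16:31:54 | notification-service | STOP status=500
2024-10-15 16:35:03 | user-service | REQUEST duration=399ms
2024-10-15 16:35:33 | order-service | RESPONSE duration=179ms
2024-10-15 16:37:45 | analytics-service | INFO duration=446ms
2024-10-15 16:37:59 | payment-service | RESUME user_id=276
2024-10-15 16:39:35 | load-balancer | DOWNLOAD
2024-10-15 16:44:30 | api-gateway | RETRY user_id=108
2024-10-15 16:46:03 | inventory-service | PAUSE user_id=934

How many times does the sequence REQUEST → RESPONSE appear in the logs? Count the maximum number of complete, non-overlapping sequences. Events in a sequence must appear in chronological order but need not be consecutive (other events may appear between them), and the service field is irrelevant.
4

To count sequences:

1. Look for pattern: REQUEST → RESPONSE
2. Greedily scan the log in chronological order, matching each sequence element in turn (ignoring service)
3. Each time the full pattern completes, increment the count and restart matching from the next event
4. Complete non-overlapping sequences found: 4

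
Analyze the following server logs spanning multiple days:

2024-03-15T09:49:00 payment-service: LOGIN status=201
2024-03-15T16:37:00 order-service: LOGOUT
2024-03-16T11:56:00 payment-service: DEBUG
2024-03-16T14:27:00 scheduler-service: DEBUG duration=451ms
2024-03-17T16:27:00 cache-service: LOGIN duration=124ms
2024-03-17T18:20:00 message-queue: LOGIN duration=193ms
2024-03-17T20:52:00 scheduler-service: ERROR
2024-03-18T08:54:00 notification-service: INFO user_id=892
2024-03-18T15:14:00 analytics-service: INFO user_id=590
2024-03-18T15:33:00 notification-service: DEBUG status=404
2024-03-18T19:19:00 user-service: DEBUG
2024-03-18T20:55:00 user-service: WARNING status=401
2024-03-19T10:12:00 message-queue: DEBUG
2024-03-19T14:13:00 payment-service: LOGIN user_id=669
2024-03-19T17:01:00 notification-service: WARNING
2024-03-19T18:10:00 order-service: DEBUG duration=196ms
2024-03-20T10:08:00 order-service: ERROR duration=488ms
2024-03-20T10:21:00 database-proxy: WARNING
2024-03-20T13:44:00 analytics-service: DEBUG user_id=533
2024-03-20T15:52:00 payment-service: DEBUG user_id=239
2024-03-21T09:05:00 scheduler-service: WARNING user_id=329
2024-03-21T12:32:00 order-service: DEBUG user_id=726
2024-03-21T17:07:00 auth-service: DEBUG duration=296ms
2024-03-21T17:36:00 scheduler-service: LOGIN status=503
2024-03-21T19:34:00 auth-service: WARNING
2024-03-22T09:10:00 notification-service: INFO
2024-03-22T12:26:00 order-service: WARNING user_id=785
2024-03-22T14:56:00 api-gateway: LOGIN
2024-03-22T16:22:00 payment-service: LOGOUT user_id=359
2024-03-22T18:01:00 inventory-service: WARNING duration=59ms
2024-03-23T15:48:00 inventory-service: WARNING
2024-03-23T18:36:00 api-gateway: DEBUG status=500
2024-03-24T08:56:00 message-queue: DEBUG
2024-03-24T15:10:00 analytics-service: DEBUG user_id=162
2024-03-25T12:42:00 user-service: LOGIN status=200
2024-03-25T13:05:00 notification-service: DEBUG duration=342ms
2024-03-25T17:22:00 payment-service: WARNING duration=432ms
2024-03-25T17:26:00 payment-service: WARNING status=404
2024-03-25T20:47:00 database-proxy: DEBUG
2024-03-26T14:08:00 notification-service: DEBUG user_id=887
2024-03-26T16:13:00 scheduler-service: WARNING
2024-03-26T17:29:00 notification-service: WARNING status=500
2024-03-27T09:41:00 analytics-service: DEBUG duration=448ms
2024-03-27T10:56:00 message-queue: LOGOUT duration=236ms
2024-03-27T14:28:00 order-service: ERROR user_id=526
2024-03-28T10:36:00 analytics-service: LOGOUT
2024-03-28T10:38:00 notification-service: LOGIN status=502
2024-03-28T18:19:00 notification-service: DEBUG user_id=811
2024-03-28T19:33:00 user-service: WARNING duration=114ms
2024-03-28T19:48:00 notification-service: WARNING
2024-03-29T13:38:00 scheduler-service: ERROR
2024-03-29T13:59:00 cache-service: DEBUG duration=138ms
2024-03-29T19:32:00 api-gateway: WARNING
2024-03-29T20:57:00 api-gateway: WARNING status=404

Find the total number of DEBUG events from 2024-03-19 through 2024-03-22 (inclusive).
6

To filter by date range:

1. Date range: 2024-03-19 through 2024-03-22, both dates inclusive
2. Filter for DEBUG events whose date falls in this range
3. Count matching events: 6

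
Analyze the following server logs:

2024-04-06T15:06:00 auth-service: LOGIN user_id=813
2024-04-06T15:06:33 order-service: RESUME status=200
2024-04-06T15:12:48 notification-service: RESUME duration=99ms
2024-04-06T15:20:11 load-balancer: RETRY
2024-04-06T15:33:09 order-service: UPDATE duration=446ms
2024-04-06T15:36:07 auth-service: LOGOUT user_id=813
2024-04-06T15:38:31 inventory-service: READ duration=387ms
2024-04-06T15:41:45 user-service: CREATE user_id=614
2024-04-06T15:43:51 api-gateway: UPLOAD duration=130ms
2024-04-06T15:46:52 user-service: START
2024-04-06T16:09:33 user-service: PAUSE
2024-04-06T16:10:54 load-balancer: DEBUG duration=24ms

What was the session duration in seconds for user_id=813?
1807

To calculate session duration:

1. Find LOGIN event for user_id=813: 2024-04-06T15:06:00
2. Find LOGOUT event for user_id=813: 2024-04-06T15:36:07
3. Session duration: 2024-04-06T15:36:07 - 2024-04-06T15:06:00 = 1807 seconds (30 minutes)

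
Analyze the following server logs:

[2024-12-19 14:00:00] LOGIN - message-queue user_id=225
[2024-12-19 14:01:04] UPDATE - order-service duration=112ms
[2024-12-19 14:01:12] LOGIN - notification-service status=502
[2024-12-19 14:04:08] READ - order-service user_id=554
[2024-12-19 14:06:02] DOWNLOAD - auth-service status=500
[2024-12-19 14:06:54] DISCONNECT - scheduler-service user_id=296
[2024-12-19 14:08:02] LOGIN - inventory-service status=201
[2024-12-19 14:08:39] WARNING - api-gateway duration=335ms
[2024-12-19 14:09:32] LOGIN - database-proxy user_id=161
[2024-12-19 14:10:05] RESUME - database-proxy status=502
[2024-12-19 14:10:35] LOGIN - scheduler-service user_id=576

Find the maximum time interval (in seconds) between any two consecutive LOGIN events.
410

To find the longest gap:

1. Extract all LOGIN events in chronological order
2. Calculate time differences between consecutive events
3. Find the maximum difference
4. Longest gap: 410 seconds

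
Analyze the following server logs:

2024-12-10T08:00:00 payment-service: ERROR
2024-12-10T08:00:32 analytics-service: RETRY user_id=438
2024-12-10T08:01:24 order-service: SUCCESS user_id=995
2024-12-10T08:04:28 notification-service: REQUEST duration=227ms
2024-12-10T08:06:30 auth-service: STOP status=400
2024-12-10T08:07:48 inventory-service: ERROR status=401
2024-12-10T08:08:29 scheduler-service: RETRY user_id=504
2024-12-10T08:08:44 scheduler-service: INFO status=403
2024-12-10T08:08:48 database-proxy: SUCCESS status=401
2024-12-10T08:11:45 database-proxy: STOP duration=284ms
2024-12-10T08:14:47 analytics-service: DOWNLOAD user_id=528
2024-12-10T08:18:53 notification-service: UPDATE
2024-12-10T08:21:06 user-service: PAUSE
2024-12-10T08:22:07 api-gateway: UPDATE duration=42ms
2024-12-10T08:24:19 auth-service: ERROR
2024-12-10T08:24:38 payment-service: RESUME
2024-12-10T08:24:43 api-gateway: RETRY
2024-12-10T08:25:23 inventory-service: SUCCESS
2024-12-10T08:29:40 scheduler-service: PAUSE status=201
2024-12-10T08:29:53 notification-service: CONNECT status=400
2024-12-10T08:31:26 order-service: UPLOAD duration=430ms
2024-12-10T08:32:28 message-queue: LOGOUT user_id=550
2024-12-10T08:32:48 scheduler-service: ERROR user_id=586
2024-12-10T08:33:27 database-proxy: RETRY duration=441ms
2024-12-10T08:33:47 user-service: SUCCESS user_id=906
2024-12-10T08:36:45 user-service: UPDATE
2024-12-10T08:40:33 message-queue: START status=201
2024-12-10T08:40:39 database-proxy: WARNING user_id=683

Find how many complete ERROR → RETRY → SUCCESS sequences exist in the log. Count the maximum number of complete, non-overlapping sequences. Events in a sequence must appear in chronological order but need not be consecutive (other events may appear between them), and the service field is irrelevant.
4

To count sequences:

1. Look for pattern: ERROR → RETRY → SUCCESS
2. Greedily scan the log in chronological order, matching each sequence element in turn (ignoring service)
3. Each time the full pattern completes, increment the count and restart matching from the next event
4. Complete non-overlapping sequences found: 4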